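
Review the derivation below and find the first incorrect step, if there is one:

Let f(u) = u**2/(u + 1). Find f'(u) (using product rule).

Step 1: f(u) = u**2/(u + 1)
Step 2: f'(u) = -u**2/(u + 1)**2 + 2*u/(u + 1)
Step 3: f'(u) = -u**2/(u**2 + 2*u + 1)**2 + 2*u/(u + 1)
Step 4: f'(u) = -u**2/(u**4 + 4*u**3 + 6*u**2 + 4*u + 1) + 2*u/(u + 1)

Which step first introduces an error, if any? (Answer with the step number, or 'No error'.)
Step 3

Step 3 is incorrect due to a wrong exponent.
The step shows: -u**2/(u**2 + 2*u + 1)**2 + 2*u/(u + 1)
The correct value should be: -u**2/(u**2 + 2*u + 1) + 2*u/(u + 1)

Explanation: The exponent -1 on u**2 + 2*u + 1 was incorrectly written as -2: the term -u**2/(u**2 + 2*u + 1) was incorrectly written as -u**2/(u**2 + 2*u + 1)**2
The later steps are derived from this incorrect expression, so the error originates in Step 3.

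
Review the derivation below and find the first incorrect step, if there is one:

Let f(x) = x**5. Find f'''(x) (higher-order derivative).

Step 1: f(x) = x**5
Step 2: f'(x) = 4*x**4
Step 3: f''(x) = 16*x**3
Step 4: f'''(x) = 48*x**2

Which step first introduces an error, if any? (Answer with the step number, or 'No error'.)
Step 2

Step 2 is incorrect due to a wrong coefficient.
The step shows: 4*x**4
The correct value should be: 5*x**4

Explanation: The coefficient 5 was incorrectly written as 4: the term 5*x**4 was incorrectly written as 4*x**4
The later steps are derived from this incorrect expression, so the error originates in Step 2.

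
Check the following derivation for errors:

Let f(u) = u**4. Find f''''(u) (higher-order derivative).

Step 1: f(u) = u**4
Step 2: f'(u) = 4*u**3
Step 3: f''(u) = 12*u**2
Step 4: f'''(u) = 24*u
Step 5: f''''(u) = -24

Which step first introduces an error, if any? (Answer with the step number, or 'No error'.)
Step 5

Step 5 is incorrect due to a sign flip.
The step shows: -24
The correct value should be: 24

Explanation: The sign of the whole expression was flipped: the term 24 was incorrectly written as -24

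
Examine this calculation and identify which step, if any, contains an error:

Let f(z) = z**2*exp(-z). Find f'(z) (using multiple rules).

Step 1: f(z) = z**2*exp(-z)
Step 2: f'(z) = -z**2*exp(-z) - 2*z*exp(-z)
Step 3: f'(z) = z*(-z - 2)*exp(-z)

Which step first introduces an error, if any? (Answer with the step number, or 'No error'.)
Step 2

Step 2 is incorrect due to a sign flip.
The step shows: -z**2*exp(-z) - 2*z*exp(-z)
The correct value should be: -z**2*exp(-z) + 2*z*exp(-z)

Explanation: The sign of one term was flipped: the term 2*z*exp(-z) was incorrectly written as -2*z*exp(-z)
The later steps are derived from this incorrect expression, so the error originates in Step 2.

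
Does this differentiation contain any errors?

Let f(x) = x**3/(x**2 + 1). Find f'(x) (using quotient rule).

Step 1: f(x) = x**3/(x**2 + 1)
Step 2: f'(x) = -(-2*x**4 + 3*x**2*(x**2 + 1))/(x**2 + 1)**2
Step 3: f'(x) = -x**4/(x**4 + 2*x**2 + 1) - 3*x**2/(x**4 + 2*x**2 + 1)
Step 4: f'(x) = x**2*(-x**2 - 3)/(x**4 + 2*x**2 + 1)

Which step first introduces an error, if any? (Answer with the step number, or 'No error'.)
Step 2

Step 2 is incorrect due to a sign flip.
The step shows: -(-2*x**4 + 3*x**2*(x**2 + 1))/(x**2 + 1)**2
The correct value should be: (-2*x**4 + 3*x**2*(x**2 + 1))/(x**2 + 1)**2

Explanation: The sign of the whole expression was flipped: the term (-2*x**4 + 3*x**2*(x**2 + 1))/(x**2 + 1)**2 was incorrectly written as -(-2*x**4 + 3*x**2*(x**2 + 1))/(x**2 + 1)**2
The later steps are derived from this incorrect expression, so the error originates in Step 2.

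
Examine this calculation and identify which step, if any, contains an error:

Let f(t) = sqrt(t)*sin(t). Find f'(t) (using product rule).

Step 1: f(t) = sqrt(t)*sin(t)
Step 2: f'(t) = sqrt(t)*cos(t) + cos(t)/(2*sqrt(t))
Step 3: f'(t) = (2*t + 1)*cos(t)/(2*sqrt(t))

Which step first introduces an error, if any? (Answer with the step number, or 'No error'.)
Step 2

Step 2 is incorrect due to a wrong trig function.
The step shows: sqrt(t)*cos(t) + cos(t)/(2*sqrt(t))
The correct value should be: sqrt(t)*cos(t) + sin(t)/(2*sqrt(t))

Explanation: sin(t) was incorrectly written as cos(t): the term sin(t)/(2*sqrt(t)) was incorrectly written as cos(t)/(2*sqrt(t))
The later steps are derived from this incorrect expression, so the error originates in Step 2.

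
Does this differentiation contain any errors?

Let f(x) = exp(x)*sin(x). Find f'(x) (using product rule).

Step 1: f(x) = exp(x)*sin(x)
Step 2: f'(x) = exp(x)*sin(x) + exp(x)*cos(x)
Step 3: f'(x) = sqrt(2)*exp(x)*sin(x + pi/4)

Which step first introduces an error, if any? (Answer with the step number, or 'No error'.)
No error

All steps in this derivation are correct.
The final answer f'(x) = sqrt(2)*exp(x)*sin(x + pi/4) is valid.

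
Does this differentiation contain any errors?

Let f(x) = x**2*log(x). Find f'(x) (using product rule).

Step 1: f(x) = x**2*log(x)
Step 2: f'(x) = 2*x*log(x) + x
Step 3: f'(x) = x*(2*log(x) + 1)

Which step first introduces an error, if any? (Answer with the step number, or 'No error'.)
No error

All steps in this derivation are correct.
The final answer f'(x) = x*(2*log(x) + 1) is valid.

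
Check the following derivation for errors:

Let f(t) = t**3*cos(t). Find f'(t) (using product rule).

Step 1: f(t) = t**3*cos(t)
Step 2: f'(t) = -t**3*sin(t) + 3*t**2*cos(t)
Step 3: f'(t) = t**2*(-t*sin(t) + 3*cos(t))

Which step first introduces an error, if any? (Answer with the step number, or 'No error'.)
No error

All steps in this derivation are correct.
The final answer f'(t) = t**2*(-t*sin(t) + 3*cos(t)) is valid.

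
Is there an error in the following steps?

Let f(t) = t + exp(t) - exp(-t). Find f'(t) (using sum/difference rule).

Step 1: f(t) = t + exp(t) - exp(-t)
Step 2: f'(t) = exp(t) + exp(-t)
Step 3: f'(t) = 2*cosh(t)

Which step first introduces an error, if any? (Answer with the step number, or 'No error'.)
Step 2

Step 2 is incorrect due to a dropped term.
The step shows: exp(t) + exp(-t)
The correct value should be: exp(t) + 1 + exp(-t)

Explanation: A term was dropped: the term 1 was incorrectly omitted
The later steps are derived from this incorrect expression, so the error originates in Step 2.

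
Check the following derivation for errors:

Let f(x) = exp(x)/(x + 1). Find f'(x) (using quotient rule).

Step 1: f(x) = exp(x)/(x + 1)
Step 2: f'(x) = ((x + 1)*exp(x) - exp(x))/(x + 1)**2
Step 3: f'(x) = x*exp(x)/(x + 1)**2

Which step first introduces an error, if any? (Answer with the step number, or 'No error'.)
No error

All steps in this derivation are correct.
The final answer f'(x) = x*exp(x)/(x + 1)**2 is valid.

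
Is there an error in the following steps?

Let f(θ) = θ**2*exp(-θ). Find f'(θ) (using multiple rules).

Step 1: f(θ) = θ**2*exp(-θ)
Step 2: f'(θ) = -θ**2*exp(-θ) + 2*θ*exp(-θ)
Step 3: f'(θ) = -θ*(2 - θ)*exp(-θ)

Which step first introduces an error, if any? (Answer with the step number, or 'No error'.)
Step 3

Step 3 is incorrect due to a sign flip.
The step shows: -θ*(2 - θ)*exp(-θ)
The correct value should be: θ*(2 - θ)*exp(-θ)

Explanation: The sign of the whole expression was flipped: the term θ*(2 - θ)*exp(-θ) was incorrectly written as -θ*(2 - θ)*exp(-θ)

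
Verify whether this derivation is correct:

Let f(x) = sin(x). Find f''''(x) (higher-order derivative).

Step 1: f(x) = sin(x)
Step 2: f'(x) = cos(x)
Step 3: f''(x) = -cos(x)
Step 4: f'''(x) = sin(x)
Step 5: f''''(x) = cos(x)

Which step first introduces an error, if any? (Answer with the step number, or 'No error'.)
Step 3

Step 3 is incorrect due to a wrong trig function.
The step shows: -cos(x)
The correct value should be: -sin(x)

Explanation: sin(x) was incorrectly written as cos(x): the term -sin(x) was incorrectly written as -cos(x)
The later steps are derived from this incorrect expression, so the error originates in Step 3.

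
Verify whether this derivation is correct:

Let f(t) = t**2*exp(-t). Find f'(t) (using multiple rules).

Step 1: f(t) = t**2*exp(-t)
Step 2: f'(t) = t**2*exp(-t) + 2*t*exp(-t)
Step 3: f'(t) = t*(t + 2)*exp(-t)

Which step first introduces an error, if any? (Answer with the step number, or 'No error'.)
Step 2

Step 2 is incorrect due to a sign flip.
The step shows: t**2*exp(-t) + 2*t*exp(-t)
The correct value should be: -t**2*exp(-t) + 2*t*exp(-t)

Explanation: The sign of one term was flipped: the term -t**2*exp(-t) was incorrectly written as t**2*exp(-t)
The later steps are derived from this incorrect expression, so the error originates in Step 2.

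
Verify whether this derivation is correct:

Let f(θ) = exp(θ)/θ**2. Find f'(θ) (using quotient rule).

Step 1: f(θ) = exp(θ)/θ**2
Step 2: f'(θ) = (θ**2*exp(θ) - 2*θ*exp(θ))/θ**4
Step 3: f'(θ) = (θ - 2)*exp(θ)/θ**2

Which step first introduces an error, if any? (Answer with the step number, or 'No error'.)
Step 3

Step 3 is incorrect due to a wrong exponent.
The step shows: (θ - 2)*exp(θ)/θ**2
The correct value should be: (θ - 2)*exp(θ)/θ**3

Explanation: The exponent -3 on θ was incorrectly written as -2: the term (θ - 2)*exp(θ)/θ**3 was incorrectly written as (θ - 2)*exp(θ)/θ**2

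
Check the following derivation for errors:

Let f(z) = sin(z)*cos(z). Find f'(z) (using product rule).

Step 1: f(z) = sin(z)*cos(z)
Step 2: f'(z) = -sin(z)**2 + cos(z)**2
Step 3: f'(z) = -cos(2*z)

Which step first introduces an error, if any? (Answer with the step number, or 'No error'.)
Step 3

Step 3 is incorrect due to a sign flip.
The step shows: -cos(2*z)
The correct value should be: cos(2*z)

Explanation: The sign of the whole expression was flipped: the term cos(2*z) was incorrectly written as -cos(2*z)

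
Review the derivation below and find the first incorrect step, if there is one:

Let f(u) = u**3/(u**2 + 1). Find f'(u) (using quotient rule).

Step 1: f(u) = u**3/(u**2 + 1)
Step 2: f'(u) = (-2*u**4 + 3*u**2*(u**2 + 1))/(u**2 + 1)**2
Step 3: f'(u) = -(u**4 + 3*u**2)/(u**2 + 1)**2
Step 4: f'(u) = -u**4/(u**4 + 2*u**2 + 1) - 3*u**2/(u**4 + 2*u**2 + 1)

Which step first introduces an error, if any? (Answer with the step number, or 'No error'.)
Step 3

Step 3 is incorrect due to a sign flip.
The step shows: -(u**4 + 3*u**2)/(u**2 + 1)**2
The correct value should be: (u**4 + 3*u**2)/(u**2 + 1)**2

Explanation: The sign of the whole expression was flipped: the term (u**4 + 3*u**2)/(u**2 + 1)**2 was incorrectly written as -(u**4 + 3*u**2)/(u**2 + 1)**2
The later steps are derived from this incorrect expression, so the error originates in Step 3.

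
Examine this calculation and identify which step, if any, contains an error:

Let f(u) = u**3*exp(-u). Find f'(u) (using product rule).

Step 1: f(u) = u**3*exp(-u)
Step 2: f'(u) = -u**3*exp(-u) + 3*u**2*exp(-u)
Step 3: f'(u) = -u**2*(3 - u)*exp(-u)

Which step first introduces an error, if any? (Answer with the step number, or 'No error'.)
Step 3

Step 3 is incorrect due to a sign flip.
The step shows: -u**2*(3 - u)*exp(-u)
The correct value should be: u**2*(3 - u)*exp(-u)

Explanation: The sign of the whole expression was flipped: the term u**2*(3 - u)*exp(-u) was incorrectly written as -u**2*(3 - u)*exp(-u)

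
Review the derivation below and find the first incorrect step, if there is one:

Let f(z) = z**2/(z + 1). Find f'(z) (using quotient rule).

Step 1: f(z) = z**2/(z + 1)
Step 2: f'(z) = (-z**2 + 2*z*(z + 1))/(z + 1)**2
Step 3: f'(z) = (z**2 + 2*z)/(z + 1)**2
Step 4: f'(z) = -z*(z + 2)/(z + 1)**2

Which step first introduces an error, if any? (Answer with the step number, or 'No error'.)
Step 4

Step 4 is incorrect due to a sign flip.
The step shows: -z*(z + 2)/(z + 1)**2
The correct value should be: z*(z + 2)/(z + 1)**2

Explanation: The sign of the whole expression was flipped: the term z*(z + 2)/(z + 1)**2 was incorrectly written as -z*(z + 2)/(z + 1)**2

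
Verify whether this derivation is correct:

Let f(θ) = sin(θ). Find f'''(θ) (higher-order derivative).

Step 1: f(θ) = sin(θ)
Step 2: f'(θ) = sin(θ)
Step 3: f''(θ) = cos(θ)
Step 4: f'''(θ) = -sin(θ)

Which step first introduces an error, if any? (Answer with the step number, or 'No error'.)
Step 2

Step 2 is incorrect due to a wrong trig function.
The step shows: sin(θ)
The correct value should be: cos(θ)

Explanation: cos(θ) was incorrectly written as sin(θ): the term cos(θ) was incorrectly written as sin(θ)
The later steps are derived from this incorrect expression, so the error originates in Step 2.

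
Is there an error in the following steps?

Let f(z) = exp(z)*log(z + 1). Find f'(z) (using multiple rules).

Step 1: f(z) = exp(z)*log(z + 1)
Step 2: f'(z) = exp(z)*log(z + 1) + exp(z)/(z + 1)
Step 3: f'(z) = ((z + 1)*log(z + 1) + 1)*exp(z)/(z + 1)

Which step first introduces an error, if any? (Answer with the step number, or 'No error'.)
No error

All steps in this derivation are correct.
The final answer f'(z) = ((z + 1)*log(z + 1) + 1)*exp(z)/(z + 1) is valid.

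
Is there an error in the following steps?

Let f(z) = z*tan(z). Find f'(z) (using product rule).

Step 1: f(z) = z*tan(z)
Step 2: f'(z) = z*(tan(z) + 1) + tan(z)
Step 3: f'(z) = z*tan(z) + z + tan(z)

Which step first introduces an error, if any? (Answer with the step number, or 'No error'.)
Step 2

Step 2 is incorrect due to a wrong exponent.
The step shows: z*(tan(z) + 1) + tan(z)
The correct value should be: z*(tan(z)**2 + 1) + tan(z)

Explanation: The exponent 2 on tan(z) was incorrectly written as 1: the term z*(tan(z)**2 + 1) was incorrectly written as z*(tan(z) + 1)
The later steps are derived from this incorrect expression, so the error originates in Step 2.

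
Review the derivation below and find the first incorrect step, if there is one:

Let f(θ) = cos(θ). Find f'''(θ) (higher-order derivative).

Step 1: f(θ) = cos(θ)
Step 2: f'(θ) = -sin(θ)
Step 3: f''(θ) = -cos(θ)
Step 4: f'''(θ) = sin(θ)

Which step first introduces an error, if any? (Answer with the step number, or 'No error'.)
No error

All steps in this derivation are correct.
The final answer f'''(θ) = sin(θ) is valid.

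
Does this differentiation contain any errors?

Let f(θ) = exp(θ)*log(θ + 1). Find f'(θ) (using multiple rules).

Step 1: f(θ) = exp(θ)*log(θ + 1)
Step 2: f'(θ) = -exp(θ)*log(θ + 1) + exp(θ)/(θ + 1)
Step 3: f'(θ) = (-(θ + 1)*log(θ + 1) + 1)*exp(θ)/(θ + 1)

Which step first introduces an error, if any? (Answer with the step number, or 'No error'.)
Step 2

Step 2 is incorrect due to a sign flip.
The step shows: -exp(θ)*log(θ + 1) + exp(θ)/(θ + 1)
The correct value should be: exp(θ)*log(θ + 1) + exp(θ)/(θ + 1)

Explanation: The sign of one term was flipped: the term exp(θ)*log(θ + 1) was incorrectly written as -exp(θ)*log(θ + 1)
The later steps are derived from this incorrect expression, so the error originates in Step 2.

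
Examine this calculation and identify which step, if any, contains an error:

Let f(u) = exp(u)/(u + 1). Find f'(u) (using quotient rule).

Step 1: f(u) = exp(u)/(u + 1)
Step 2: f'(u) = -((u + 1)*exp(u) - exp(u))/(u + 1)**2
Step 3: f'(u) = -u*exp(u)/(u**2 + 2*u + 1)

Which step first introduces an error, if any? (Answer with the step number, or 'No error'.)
Step 2

Step 2 is incorrect due to a sign flip.
The step shows: -((u + 1)*exp(u) - exp(u))/(u + 1)**2
The correct value should be: ((u + 1)*exp(u) - exp(u))/(u + 1)**2

Explanation: The sign of the whole expression was flipped: the term ((u + 1)*exp(u) - exp(u))/(u + 1)**2 was incorrectly written as -((u + 1)*exp(u) - exp(u))/(u + 1)**2
The later steps are derived from this incorrect expression, so the error originates in Step 2.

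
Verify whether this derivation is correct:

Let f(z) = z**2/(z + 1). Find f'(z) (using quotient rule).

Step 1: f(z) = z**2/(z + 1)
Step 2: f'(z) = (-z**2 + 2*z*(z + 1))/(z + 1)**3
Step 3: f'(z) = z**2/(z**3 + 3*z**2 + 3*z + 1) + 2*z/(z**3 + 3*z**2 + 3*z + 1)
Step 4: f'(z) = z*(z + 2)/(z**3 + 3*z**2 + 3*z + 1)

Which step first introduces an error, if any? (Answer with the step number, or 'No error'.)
Step 2

Step 2 is incorrect due to a wrong exponent.
The step shows: (-z**2 + 2*z*(z + 1))/(z + 1)**3
The correct value should be: (-z**2 + 2*z*(z + 1))/(z + 1)**2

Explanation: The exponent -2 on z + 1 was incorrectly written as -3: the term (-z**2 + 2*z*(z + 1))/(z + 1)**2 was incorrectly written as (-z**2 + 2*z*(z + 1))/(z + 1)**3
The later steps are derived from this incorrect expression, so the error originates in Step 2.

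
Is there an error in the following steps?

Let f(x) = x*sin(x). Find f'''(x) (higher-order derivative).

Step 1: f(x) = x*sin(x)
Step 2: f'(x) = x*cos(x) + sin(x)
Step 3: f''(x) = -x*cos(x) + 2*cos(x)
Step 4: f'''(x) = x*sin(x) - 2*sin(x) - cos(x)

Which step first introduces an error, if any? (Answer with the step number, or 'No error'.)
Step 3

Step 3 is incorrect due to a wrong trig function.
The step shows: -x*cos(x) + 2*cos(x)
The correct value should be: -x*sin(x) + 2*cos(x)

Explanation: sin(x) was incorrectly written as cos(x): the term -x*sin(x) was incorrectly written as -x*cos(x)
The later steps are derived from this incorrect expression, so the error originates in Step 3.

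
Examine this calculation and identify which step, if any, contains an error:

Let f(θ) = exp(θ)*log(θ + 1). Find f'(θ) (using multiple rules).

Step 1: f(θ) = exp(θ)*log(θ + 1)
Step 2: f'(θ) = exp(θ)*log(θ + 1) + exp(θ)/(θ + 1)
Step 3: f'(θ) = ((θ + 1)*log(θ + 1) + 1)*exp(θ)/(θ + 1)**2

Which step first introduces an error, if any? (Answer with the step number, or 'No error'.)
Step 3

Step 3 is incorrect due to a wrong exponent.
The step shows: ((θ + 1)*log(θ + 1) + 1)*exp(θ)/(θ + 1)**2
The correct value should be: ((θ + 1)*log(θ + 1) + 1)*exp(θ)/(θ + 1)

Explanation: The exponent -1 on θ + 1 was incorrectly written as -2: the term ((θ + 1)*log(θ + 1) + 1)*exp(θ)/(θ + 1) was incorrectly written as ((θ + 1)*log(θ + 1) + 1)*exp(θ)/(θ + 1)**2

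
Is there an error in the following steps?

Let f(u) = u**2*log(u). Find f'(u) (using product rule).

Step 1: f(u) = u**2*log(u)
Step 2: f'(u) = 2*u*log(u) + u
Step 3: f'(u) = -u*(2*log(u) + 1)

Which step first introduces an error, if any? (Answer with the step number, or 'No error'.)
Step 3

Step 3 is incorrect due to a sign flip.
The step shows: -u*(2*log(u) + 1)
The correct value should be: u*(2*log(u) + 1)

Explanation: The sign of the whole expression was flipped: the term u*(2*log(u) + 1) was incorrectly written as -u*(2*log(u) + 1)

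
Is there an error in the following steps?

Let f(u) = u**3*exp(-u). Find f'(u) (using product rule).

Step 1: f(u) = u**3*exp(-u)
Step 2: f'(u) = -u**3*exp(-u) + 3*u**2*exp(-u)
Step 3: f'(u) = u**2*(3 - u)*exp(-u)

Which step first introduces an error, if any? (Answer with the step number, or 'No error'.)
No error

All steps in this derivation are correct.
The final answer f'(u) = u**2*(3 - u)*exp(-u) is valid.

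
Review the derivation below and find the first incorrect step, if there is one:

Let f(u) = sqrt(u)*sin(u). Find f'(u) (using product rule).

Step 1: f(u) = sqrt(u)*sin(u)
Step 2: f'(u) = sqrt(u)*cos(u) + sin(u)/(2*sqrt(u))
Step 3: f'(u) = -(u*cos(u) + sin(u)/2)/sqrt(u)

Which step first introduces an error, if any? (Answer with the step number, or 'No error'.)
Step 3

Step 3 is incorrect due to a sign flip.
The step shows: -(u*cos(u) + sin(u)/2)/sqrt(u)
The correct value should be: (u*cos(u) + sin(u)/2)/sqrt(u)

Explanation: The sign of the whole expression was flipped: the term (u*cos(u) + sin(u)/2)/sqrt(u) was incorrectly written as -(u*cos(u) + sin(u)/2)/sqrt(u)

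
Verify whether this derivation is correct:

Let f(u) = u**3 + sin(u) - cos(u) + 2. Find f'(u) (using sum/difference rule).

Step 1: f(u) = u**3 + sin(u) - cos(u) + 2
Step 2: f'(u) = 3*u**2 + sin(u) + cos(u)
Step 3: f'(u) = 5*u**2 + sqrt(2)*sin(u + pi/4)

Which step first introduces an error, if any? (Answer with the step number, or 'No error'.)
Step 3

Step 3 is incorrect due to a wrong coefficient.
The step shows: 5*u**2 + sqrt(2)*sin(u + pi/4)
The correct value should be: 3*u**2 + sqrt(2)*sin(u + pi/4)

Explanation: The coefficient 3 was incorrectly written as 5: the term 3*u**2 was incorrectly written as 5*u**2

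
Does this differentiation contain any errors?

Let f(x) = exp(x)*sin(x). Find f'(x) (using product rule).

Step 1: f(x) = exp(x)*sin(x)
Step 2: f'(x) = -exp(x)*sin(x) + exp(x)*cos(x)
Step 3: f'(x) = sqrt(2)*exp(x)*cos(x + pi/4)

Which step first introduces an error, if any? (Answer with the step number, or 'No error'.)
Step 2

Step 2 is incorrect due to a sign flip.
The step shows: -exp(x)*sin(x) + exp(x)*cos(x)
The correct value should be: exp(x)*sin(x) + exp(x)*cos(x)

Explanation: The sign of one term was flipped: the term exp(x)*sin(x) was incorrectly written as -exp(x)*sin(x)
The later steps are derived from this incorrect expression, so the error originates in Step 2.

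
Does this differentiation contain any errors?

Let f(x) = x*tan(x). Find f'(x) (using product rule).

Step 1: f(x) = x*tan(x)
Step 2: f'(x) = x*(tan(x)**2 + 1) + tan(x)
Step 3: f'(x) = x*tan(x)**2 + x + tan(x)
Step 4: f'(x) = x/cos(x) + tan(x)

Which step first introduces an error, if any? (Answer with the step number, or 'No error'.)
Step 4

Step 4 is incorrect due to a wrong exponent.
The step shows: x/cos(x) + tan(x)
The correct value should be: x/cos(x)**2 + tan(x)

Explanation: The exponent -2 on cos(x) was incorrectly written as -1: the term x/cos(x)**2 was incorrectly written as x/cos(x)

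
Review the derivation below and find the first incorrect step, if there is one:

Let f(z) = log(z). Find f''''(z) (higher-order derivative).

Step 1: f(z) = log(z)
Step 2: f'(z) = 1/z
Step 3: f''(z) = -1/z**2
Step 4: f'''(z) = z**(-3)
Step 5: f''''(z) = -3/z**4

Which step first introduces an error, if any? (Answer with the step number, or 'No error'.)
Step 4

Step 4 is incorrect due to a wrong coefficient.
The step shows: z**(-3)
The correct value should be: 2/z**3

Explanation: The coefficient 2 was incorrectly written as 1: the term 2/z**3 was incorrectly written as z**(-3)
The later steps are derived from this incorrect expression, so the error originates in Step 4.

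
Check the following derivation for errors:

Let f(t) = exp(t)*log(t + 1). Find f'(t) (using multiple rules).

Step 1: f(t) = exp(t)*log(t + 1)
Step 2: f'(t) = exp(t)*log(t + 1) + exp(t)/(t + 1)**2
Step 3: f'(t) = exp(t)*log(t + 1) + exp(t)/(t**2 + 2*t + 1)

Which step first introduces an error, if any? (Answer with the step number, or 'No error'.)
Step 2

Step 2 is incorrect due to a wrong exponent.
The step shows: exp(t)*log(t + 1) + exp(t)/(t + 1)**2
The correct value should be: exp(t)*log(t + 1) + exp(t)/(t + 1)

Explanation: The exponent -1 on t + 1 was incorrectly written as -2: the term exp(t)/(t + 1) was incorrectly written as exp(t)/(t + 1)**2
The later steps are derived from this incorrect expression, so the error originates in Step 2.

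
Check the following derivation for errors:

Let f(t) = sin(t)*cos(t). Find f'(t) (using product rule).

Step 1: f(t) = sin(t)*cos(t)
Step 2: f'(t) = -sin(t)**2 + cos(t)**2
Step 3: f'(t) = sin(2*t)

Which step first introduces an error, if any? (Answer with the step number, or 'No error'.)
Step 3

Step 3 is incorrect due to a wrong trig function.
The step shows: sin(2*t)
The correct value should be: cos(2*t)

Explanation: cos(2*t) was incorrectly written as sin(2*t): the term cos(2*t) was incorrectly written as sin(2*t)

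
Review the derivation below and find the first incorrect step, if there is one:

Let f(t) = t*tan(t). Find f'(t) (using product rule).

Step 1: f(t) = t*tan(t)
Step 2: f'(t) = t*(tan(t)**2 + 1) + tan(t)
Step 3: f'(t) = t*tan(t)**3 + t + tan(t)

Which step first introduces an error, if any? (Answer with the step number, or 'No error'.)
Step 3

Step 3 is incorrect due to a wrong exponent.
The step shows: t*tan(t)**3 + t + tan(t)
The correct value should be: t*tan(t)**2 + t + tan(t)

Explanation: The exponent 2 on tan(t) was incorrectly written as 3: the term t*tan(t)**2 was incorrectly written as t*tan(t)**3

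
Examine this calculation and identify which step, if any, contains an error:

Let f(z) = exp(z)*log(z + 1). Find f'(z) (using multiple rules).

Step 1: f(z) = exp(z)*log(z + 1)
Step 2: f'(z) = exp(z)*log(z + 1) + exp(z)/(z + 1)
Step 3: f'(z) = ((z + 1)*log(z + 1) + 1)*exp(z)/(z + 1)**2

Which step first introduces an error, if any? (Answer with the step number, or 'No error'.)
Step 3

Step 3 is incorrect due to a wrong exponent.
The step shows: ((z + 1)*log(z + 1) + 1)*exp(z)/(z + 1)**2
The correct value should be: ((z + 1)*log(z + 1) + 1)*exp(z)/(z + 1)

Explanation: The exponent -1 on z + 1 was incorrectly written as -2: the term ((z + 1)*log(z + 1) + 1)*exp(z)/(z + 1) was incorrectly written as ((z + 1)*log(z + 1) + 1)*exp(z)/(z + 1)**2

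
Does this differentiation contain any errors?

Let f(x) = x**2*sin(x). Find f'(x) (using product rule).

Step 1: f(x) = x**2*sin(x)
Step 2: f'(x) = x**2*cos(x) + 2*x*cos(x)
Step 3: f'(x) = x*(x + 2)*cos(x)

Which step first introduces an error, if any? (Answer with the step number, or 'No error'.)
Step 2

Step 2 is incorrect due to a wrong trig function.
The step shows: x**2*cos(x) + 2*x*cos(x)
The correct value should be: x**2*cos(x) + 2*x*sin(x)

Explanation: sin(x) was incorrectly written as cos(x): the term 2*x*sin(x) was incorrectly written as 2*x*cos(x)
The later steps are derived from this incorrect expression, so the error originates in Step 2.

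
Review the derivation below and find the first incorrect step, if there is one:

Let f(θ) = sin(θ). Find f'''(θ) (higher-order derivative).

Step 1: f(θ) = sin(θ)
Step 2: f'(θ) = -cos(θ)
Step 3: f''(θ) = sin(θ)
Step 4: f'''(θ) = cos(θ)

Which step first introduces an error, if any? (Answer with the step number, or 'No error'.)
Step 2

Step 2 is incorrect due to a sign flip.
The step shows: -cos(θ)
The correct value should be: cos(θ)

Explanation: The sign of the whole expression was flipped: the term cos(θ) was incorrectly written as -cos(θ)
The later steps are derived from this incorrect expression, so the error originates in Step 2.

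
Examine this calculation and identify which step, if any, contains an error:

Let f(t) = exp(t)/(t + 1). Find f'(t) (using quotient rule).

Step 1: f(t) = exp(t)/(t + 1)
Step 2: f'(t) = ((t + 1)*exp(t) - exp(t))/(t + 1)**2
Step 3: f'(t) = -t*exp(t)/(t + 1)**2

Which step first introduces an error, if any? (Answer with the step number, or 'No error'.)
Step 3

Step 3 is incorrect due to a sign flip.
The step shows: -t*exp(t)/(t + 1)**2
The correct value should be: t*exp(t)/(t + 1)**2

Explanation: The sign of the whole expression was flipped: the term t*exp(t)/(t + 1)**2 was incorrectly written as -t*exp(t)/(t + 1)**2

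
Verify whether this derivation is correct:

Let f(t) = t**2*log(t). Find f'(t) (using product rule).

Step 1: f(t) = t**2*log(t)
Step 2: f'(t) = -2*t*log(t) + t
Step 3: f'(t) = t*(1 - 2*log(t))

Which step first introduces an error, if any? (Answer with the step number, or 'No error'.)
Step 2

Step 2 is incorrect due to a sign flip.
The step shows: -2*t*log(t) + t
The correct value should be: 2*t*log(t) + t

Explanation: The sign of one term was flipped: the term 2*t*log(t) was incorrectly written as -2*t*log(t)
The later steps are derived from this incorrect expression, so the error originates in Step 2.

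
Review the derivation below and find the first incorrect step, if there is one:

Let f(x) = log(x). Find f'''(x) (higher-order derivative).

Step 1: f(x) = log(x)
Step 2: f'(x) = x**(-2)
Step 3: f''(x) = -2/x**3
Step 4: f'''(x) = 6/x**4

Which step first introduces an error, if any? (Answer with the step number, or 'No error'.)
Step 2

Step 2 is incorrect due to a wrong exponent.
The step shows: x**(-2)
The correct value should be: 1/x

Explanation: The exponent -1 on x was incorrectly written as -2: the term 1/x was incorrectly written as x**(-2)
The later steps are derived from this incorrect expression, so the error originates in Step 2.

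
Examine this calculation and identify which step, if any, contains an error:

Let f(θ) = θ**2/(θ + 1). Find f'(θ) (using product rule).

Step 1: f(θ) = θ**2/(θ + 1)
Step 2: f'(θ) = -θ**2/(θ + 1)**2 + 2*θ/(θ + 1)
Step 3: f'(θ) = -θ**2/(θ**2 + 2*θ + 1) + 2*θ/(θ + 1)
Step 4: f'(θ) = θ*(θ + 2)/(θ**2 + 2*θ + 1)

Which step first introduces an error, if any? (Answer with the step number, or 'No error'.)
No error

All steps in this derivation are correct.
The final answer f'(θ) = θ*(θ + 2)/(θ**2 + 2*θ + 1) is valid.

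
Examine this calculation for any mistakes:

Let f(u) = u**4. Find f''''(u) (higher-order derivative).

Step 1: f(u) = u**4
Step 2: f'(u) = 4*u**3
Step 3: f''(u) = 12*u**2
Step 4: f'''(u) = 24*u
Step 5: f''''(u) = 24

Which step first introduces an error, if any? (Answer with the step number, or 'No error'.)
No error

All steps in this derivation are correct.
The final answer f''''(u) = 24 is valid.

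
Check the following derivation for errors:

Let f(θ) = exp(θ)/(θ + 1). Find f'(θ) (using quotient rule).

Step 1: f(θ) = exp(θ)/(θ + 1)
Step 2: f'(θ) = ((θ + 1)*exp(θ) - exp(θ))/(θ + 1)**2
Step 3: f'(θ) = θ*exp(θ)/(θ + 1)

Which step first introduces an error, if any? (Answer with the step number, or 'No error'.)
Step 3

Step 3 is incorrect due to a wrong exponent.
The step shows: θ*exp(θ)/(θ + 1)
The correct value should be: θ*exp(θ)/(θ + 1)**2

Explanation: The exponent -2 on θ + 1 was incorrectly written as -1: the term θ*exp(θ)/(θ + 1)**2 was incorrectly written as θ*exp(θ)/(θ + 1)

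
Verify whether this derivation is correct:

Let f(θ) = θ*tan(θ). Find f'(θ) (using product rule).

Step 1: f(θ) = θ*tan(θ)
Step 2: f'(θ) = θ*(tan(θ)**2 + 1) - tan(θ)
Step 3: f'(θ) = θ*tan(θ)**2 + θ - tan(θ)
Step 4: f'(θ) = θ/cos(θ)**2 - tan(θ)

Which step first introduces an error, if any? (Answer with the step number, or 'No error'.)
Step 2

Step 2 is incorrect due to a sign flip.
The step shows: θ*(tan(θ)**2 + 1) - tan(θ)
The correct value should be: θ*(tan(θ)**2 + 1) + tan(θ)

Explanation: The sign of one term was flipped: the term tan(θ) was incorrectly written as -tan(θ)
The later steps are derived from this incorrect expression, so the error originates in Step 2.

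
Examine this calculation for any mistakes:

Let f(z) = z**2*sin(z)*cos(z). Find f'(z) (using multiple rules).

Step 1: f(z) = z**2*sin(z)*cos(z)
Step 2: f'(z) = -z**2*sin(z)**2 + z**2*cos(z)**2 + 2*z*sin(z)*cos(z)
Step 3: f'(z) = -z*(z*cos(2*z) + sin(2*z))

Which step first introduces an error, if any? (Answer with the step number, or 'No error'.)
Step 3

Step 3 is incorrect due to a sign flip.
The step shows: -z*(z*cos(2*z) + sin(2*z))
The correct value should be: z*(z*cos(2*z) + sin(2*z))

Explanation: The sign of the whole expression was flipped: the term z*(z*cos(2*z) + sin(2*z)) was incorrectly written as -z*(z*cos(2*z) + sin(2*z))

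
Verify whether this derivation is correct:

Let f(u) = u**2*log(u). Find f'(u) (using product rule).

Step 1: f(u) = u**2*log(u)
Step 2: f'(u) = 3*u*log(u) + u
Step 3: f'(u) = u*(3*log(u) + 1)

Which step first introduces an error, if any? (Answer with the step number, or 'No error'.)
Step 2

Step 2 is incorrect due to a wrong coefficient.
The step shows: 3*u*log(u) + u
The correct value should be: 2*u*log(u) + u

Explanation: The coefficient 2 was incorrectly written as 3: the term 2*u*log(u) was incorrectly written as 3*u*log(u)
The later steps are derived from this incorrect expression, so the error originates in Step 2.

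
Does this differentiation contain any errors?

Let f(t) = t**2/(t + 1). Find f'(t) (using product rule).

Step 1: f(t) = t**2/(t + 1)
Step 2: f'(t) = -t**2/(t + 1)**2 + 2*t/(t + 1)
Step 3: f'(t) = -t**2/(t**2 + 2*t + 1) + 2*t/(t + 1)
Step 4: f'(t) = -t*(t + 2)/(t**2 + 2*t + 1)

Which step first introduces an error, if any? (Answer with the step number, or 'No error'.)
Step 4

Step 4 is incorrect due to a sign flip.
The step shows: -t*(t + 2)/(t**2 + 2*t + 1)
The correct value should be: t*(t + 2)/(t**2 + 2*t + 1)

Explanation: The sign of the whole expression was flipped: the term t*(t + 2)/(t**2 + 2*t + 1) was incorrectly written as -t*(t + 2)/(t**2 + 2*t + 1)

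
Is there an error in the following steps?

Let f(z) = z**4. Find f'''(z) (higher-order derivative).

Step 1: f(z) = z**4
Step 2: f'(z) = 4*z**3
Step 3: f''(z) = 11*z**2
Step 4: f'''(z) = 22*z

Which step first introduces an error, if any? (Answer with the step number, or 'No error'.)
Step 3

Step 3 is incorrect due to a wrong coefficient.
The step shows: 11*z**2
The correct value should be: 12*z**2

Explanation: The coefficient 12 was incorrectly written as 11: the term 12*z**2 was incorrectly written as 11*z**2
The later steps are derived from this incorrect expression, so the error originates in Step 3.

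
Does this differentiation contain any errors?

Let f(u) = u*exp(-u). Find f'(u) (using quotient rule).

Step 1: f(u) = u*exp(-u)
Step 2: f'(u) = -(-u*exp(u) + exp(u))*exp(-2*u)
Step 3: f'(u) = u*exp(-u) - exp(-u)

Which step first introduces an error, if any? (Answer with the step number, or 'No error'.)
Step 2

Step 2 is incorrect due to a sign flip.
The step shows: -(-u*exp(u) + exp(u))*exp(-2*u)
The correct value should be: (-u*exp(u) + exp(u))*exp(-2*u)

Explanation: The sign of the whole expression was flipped: the term (-u*exp(u) + exp(u))*exp(-2*u) was incorrectly written as -(-u*exp(u) + exp(u))*exp(-2*u)
The later steps are derived from this incorrect expression, so the error originates in Step 2.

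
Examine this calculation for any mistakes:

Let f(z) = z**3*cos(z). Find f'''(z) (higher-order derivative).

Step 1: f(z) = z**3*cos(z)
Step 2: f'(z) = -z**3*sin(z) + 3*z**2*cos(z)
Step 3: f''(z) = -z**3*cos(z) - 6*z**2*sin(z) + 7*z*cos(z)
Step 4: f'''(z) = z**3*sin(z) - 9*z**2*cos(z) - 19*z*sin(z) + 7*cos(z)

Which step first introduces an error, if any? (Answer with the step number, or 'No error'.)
Step 3

Step 3 is incorrect due to a wrong coefficient.
The step shows: -z**3*cos(z) - 6*z**2*sin(z) + 7*z*cos(z)
The correct value should be: -z**3*cos(z) - 6*z**2*sin(z) + 6*z*cos(z)

Explanation: The coefficient 6 was incorrectly written as 7: the term 6*z*cos(z) was incorrectly written as 7*z*cos(z)
The later steps are derived from this incorrect expression, so the error originates in Step 3.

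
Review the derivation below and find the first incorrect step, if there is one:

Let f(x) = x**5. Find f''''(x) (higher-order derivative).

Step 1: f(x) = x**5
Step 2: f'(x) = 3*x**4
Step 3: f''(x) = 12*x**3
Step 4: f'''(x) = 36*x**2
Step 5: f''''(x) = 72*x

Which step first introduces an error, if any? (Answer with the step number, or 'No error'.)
Step 2

Step 2 is incorrect due to a wrong coefficient.
The step shows: 3*x**4
The correct value should be: 5*x**4

Explanation: The coefficient 5 was incorrectly written as 3: the term 5*x**4 was incorrectly written as 3*x**4
The later steps are derived from this incorrect expression, so the error originates in Step 2.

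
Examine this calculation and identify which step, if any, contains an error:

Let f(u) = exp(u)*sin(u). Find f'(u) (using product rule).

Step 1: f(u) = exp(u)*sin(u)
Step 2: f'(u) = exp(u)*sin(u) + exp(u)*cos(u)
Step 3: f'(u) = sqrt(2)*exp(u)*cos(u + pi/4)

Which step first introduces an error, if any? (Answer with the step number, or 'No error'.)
Step 3

Step 3 is incorrect due to a wrong trig function.
The step shows: sqrt(2)*exp(u)*cos(u + pi/4)
The correct value should be: sqrt(2)*exp(u)*sin(u + pi/4)

Explanation: sin(u + pi/4) was incorrectly written as cos(u + pi/4): the term sqrt(2)*exp(u)*sin(u + pi/4) was incorrectly written as sqrt(2)*exp(u)*cos(u + pi/4)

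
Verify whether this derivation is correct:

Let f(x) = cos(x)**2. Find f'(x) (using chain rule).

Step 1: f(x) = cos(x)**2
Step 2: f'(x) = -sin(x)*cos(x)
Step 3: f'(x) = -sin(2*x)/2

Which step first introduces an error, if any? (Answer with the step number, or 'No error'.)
Step 2

Step 2 is incorrect due to a wrong coefficient.
The step shows: -sin(x)*cos(x)
The correct value should be: -2*sin(x)*cos(x)

Explanation: The coefficient -2 was incorrectly written as -1: the term -2*sin(x)*cos(x) was incorrectly written as -sin(x)*cos(x)
The later steps are derived from this incorrect expression, so the error originates in Step 2.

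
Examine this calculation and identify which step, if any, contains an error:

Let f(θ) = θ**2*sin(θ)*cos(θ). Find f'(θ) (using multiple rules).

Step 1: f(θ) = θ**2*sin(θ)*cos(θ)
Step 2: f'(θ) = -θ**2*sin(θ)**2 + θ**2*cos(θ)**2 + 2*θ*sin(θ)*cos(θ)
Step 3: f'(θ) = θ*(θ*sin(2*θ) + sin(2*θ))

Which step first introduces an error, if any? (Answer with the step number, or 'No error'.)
Step 3

Step 3 is incorrect due to a wrong trig function.
The step shows: θ*(θ*sin(2*θ) + sin(2*θ))
The correct value should be: θ*(θ*cos(2*θ) + sin(2*θ))

Explanation: cos(2*θ) was incorrectly written as sin(2*θ): the term θ*(θ*cos(2*θ) + sin(2*θ)) was incorrectly written as θ*(θ*sin(2*θ) + sin(2*θ))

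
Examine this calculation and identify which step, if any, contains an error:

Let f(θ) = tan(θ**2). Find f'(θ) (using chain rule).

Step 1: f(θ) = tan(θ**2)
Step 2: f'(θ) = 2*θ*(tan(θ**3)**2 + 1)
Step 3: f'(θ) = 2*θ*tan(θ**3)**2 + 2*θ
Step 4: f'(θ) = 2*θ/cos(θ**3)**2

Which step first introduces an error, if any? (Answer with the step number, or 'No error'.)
Step 2

Step 2 is incorrect due to a wrong exponent.
The step shows: 2*θ*(tan(θ**3)**2 + 1)
The correct value should be: 2*θ*(tan(θ**2)**2 + 1)

Explanation: The exponent 2 on θ was incorrectly written as 3: the term 2*θ*(tan(θ**2)**2 + 1) was incorrectly written as 2*θ*(tan(θ**3)**2 + 1)
The later steps are derived from this incorrect expression, so the error originates in Step 2.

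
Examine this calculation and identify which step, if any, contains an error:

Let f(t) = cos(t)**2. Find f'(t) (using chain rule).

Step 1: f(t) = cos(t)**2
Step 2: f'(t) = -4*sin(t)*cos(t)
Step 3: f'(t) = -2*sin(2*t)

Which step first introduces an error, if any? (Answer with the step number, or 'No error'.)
Step 2

Step 2 is incorrect due to a wrong coefficient.
The step shows: -4*sin(t)*cos(t)
The correct value should be: -2*sin(t)*cos(t)

Explanation: The coefficient -2 was incorrectly written as -4: the term -2*sin(t)*cos(t) was incorrectly written as -4*sin(t)*cos(t)
The later steps are derived from this incorrect expression, so the error originates in Step 2.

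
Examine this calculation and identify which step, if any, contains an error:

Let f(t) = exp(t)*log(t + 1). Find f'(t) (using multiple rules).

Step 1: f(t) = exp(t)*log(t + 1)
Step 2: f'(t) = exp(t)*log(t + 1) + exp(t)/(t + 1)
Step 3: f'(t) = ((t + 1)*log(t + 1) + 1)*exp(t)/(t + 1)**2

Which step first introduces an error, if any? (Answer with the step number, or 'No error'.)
Step 3

Step 3 is incorrect due to a wrong exponent.
The step shows: ((t + 1)*log(t + 1) + 1)*exp(t)/(t + 1)**2
The correct value should be: ((t + 1)*log(t + 1) + 1)*exp(t)/(t + 1)

Explanation: The exponent -1 on t + 1 was incorrectly written as -2: the term ((t + 1)*log(t + 1) + 1)*exp(t)/(t + 1) was incorrectly written as ((t + 1)*log(t + 1) + 1)*exp(t)/(t + 1)**2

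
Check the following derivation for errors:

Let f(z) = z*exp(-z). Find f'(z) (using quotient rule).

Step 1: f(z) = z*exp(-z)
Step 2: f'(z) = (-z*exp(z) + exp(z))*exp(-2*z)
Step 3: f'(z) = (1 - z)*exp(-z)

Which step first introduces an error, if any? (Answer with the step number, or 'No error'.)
No error

All steps in this derivation are correct.
The final answer f'(z) = (1 - z)*exp(-z) is valid.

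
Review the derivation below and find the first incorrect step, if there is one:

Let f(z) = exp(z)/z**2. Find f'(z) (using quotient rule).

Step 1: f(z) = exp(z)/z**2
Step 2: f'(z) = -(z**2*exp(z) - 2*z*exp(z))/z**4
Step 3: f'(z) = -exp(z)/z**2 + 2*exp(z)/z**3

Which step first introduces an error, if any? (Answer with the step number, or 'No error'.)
Step 2

Step 2 is incorrect due to a sign flip.
The step shows: -(z**2*exp(z) - 2*z*exp(z))/z**4
The correct value should be: (z**2*exp(z) - 2*z*exp(z))/z**4

Explanation: The sign of the whole expression was flipped: the term (z**2*exp(z) - 2*z*exp(z))/z**4 was incorrectly written as -(z**2*exp(z) - 2*z*exp(z))/z**4
The later steps are derived from this incorrect expression, so the error originates in Step 2.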